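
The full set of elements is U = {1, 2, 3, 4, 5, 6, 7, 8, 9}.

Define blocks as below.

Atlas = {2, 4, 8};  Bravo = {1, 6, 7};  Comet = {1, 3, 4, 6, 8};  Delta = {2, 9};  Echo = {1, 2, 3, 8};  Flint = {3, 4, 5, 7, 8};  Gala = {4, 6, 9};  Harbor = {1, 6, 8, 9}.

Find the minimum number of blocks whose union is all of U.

3

Echo, Flint, and Harbor cover everything between them: the union {1, 2, 3, 4, 5, 6, 7, 8, 9} is all of U.
Only Flint contains 5, so Flint is forced; the remaining 4 elements need at least 2 more blocks (each remaining block adds at most 3) — so at least 3 blocks are needed, and 3 is optimal.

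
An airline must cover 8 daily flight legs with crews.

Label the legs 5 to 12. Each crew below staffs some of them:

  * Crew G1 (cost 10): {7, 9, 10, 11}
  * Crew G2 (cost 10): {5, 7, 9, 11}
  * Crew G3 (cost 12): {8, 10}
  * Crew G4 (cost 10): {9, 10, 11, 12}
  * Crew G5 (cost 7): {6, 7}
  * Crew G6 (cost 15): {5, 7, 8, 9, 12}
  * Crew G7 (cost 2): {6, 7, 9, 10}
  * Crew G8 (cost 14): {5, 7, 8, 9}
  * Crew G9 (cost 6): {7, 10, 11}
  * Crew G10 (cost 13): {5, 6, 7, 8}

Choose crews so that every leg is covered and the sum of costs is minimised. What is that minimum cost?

G4, G10 together cover every leg (G4 ∪ G10 = {5, 6, 7, 8, 9, 10, 11, 12}); total cost 10 + 13 = 23.
The greedy pick G7, G2, G6 costs 27; no covering selection beats 23.

23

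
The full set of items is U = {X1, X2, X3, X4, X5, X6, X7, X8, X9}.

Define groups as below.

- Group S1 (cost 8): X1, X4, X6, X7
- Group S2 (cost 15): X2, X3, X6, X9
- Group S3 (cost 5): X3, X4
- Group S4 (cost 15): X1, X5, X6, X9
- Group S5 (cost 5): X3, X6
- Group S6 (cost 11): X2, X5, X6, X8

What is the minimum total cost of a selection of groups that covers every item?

S1, S2, S6 together cover every item (S1 ∪ S2 ∪ S6 = {X1, X2, X3, X4, X5, X6, X7, X8, X9}); total cost 8 + 15 + 11 = 34.
The greedy pick S1, S6, S3, S2 costs 39; no covering selection beats 34.

34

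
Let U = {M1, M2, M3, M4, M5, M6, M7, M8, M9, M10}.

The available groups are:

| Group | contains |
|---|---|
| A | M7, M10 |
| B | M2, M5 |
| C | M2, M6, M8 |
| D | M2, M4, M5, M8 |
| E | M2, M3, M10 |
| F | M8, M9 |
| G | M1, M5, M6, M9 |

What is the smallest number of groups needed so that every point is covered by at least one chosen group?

Take {A, D, E, G}. Their union is {M1, M2, M3, M4, M5, M6, M7, M8, M9, M10}, which is all 10 points.
No 3 of the 7 groups cover everything (all 35 combinations miss at least one point), so 4 is optimal.

4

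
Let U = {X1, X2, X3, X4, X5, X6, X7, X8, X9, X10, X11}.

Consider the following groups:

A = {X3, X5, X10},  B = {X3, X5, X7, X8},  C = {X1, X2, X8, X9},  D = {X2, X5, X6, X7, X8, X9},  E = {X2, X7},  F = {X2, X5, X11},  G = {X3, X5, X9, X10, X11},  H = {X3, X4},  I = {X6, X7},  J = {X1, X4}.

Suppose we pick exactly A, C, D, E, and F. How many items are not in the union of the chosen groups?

Union of A, C, D, E, F = {X1, X2, X3, X5, X6, X7, X8, X9, X10, X11}.
Not covered: X4 — 1 item.

1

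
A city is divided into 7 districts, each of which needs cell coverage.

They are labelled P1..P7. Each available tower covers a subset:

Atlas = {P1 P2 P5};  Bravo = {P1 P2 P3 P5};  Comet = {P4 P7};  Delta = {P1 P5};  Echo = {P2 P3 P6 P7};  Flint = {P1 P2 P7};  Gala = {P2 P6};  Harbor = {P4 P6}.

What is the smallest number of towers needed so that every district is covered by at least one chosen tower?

3

Bravo and Flint and Harbor together: Bravo ∪ Flint ∪ Harbor = {P1, P2, P3, P4, P5, P6, P7} — every district is covered.
No 2 of the 8 towers cover everything (all 28 combinations miss at least one district), so 3 is optimal.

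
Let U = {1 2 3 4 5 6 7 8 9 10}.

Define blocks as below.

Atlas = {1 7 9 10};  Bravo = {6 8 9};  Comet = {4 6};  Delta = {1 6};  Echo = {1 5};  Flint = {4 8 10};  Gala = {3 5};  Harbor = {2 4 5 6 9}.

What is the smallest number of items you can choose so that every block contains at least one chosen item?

The 3 items {5, 6, 10} hit every block.
The blocks Atlas, Comet, Gala are pairwise disjoint, so any hitting set needs a separate item for each — at least 3. Hence 3 is optimal.

3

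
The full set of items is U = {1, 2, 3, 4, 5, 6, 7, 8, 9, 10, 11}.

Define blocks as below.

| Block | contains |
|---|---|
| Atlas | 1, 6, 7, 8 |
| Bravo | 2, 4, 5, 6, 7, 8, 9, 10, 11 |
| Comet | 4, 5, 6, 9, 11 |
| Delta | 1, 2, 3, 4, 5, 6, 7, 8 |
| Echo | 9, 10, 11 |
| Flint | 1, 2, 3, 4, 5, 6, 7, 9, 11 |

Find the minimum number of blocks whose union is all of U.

Delta and Echo cover everything between them: the union {1, 2, 3, 4, 5, 6, 7, 8, 9, 10, 11} is all of U.
No single block has all 11 items (the largest, Bravo, has 9), so 2 is optimal.

2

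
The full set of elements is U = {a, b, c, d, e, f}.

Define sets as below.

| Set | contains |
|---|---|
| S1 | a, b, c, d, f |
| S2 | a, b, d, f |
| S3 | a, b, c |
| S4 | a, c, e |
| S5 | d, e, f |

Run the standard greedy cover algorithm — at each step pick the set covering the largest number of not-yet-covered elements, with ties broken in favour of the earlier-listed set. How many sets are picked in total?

2

Greedy: pick S1 (covers 5 new) → pick S4 (covers 1 new). Total picks: 2.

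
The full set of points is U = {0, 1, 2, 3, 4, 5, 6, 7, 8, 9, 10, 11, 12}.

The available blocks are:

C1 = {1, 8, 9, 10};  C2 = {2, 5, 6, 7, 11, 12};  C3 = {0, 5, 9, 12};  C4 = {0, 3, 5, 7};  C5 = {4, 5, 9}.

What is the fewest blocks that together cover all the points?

4

C1 and C2 and C4 and C5 together: C1 ∪ C2 ∪ C4 ∪ C5 = {0, 1, 2, 3, 4, 5, 6, 7, 8, 9, 10, 11, 12} — every point is covered.
Only C4 contains 3, so C4 is forced; the remaining 9 points need at least 3 more blocks (each remaining block adds at most 4) — so at least 4 blocks are needed, and 4 is optimal.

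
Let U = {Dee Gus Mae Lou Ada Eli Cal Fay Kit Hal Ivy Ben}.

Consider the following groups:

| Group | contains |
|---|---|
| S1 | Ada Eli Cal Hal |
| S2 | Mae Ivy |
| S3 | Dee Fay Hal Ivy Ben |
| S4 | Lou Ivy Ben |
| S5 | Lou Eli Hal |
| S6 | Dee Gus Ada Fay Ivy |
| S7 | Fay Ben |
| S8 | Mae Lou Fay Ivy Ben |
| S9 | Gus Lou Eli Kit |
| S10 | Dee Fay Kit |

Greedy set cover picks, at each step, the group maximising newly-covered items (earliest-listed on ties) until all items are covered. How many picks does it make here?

4

Greedy: pick S3 (covers 5 new) → pick S9 (covers 4 new) → pick S1 (covers 2 new) → pick S2 (covers 1 new). Total picks: 4.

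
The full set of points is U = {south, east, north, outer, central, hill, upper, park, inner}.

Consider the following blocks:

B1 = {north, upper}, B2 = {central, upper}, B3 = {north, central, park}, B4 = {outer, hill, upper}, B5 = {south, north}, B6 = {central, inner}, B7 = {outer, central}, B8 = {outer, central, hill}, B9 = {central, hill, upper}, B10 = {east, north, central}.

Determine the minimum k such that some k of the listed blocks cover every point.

B3, B4, B5, B6, and B10 cover everything between them: the union {south, east, north, outer, central, hill, upper, park, inner} is all of U.
No 4 of the 10 blocks cover everything (all 210 combinations miss at least one point), so 5 is optimal.

5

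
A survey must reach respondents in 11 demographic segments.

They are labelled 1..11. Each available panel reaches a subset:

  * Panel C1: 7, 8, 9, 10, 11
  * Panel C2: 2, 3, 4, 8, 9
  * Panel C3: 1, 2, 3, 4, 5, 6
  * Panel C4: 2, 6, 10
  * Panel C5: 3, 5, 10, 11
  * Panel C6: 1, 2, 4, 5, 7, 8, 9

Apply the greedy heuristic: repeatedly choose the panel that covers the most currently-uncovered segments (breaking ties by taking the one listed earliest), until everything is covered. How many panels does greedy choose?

3

Greedy: pick C6 (covers 7 new) → pick C5 (covers 3 new) → pick C3 (covers 1 new). Total picks: 3.
(The true minimum cover uses only 2 panels, so greedy is not optimal here.)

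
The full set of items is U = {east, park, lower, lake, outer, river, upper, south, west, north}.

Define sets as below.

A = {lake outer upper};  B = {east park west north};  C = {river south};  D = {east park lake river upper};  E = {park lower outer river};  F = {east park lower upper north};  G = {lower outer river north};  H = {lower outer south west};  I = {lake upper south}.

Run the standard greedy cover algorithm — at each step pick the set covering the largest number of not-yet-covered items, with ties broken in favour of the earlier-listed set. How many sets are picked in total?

Greedy: pick D (covers 5 new) → pick H (covers 4 new) → pick B (covers 1 new). Total picks: 3.

3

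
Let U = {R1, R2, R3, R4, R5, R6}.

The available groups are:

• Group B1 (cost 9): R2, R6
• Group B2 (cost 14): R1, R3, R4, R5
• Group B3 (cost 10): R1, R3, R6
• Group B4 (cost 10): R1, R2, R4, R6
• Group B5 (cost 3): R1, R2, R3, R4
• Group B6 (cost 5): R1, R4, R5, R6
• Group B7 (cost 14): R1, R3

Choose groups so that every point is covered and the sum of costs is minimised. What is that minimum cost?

B5, B6 together cover every point (B5 ∪ B6 = {R1, R2, R3, R4, R5, R6}); total cost 3 + 5 = 8.
No covering selection has total cost below 8.

8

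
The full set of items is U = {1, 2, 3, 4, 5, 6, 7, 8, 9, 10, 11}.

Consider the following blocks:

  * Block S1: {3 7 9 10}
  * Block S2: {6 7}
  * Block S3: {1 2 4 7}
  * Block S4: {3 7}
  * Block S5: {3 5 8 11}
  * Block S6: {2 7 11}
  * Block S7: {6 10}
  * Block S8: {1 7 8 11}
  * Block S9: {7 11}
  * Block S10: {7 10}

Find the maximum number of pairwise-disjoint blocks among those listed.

S3, S5, S7 are pairwise disjoint (S3={1,2,4,7}; S5={3,5,8,11}; S7={6,10}).
Every remaining block overlaps one of these, and no 4 of the listed blocks are pairwise disjoint, so 3 is the maximum.

3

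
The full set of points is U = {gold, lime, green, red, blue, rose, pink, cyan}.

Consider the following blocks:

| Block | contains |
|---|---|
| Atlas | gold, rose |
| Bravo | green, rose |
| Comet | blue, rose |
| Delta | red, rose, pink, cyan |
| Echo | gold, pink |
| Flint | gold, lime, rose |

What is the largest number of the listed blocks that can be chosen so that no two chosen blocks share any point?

2

Comet, Echo are pairwise disjoint (Comet={blue,rose}; Echo={gold,pink}).
Every remaining block overlaps one of these, and no 3 of the listed blocks are pairwise disjoint, so 2 is the maximum.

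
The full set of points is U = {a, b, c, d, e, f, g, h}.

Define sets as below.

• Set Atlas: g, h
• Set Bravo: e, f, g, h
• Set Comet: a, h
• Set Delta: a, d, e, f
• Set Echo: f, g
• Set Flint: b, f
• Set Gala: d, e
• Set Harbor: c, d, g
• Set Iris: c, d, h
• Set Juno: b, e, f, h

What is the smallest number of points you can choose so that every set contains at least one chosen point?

T = {d, f, h} meets every set (each contains at least one member of T), and |T| = 3.
The sets Atlas, Flint, Gala are pairwise disjoint, so any hitting set needs a separate point for each — at least 3. Hence 3 is optimal.

3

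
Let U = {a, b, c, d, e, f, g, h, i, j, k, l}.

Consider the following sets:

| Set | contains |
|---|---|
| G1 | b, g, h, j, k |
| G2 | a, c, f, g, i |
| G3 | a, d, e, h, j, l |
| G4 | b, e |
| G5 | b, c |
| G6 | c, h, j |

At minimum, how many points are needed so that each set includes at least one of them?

3

Take T = {b, g, j}. Each listed set contains at least one of these, so T is a hitting set of size 3.
No choice of 2 points meets every set, so 3 is the minimum.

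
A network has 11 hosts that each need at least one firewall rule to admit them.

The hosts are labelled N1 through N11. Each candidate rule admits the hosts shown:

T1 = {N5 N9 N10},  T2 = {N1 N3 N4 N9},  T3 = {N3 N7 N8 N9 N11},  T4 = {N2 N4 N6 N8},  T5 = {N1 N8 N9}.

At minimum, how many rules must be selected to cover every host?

T1 and T2 and T3 and T4 together: T1 ∪ T2 ∪ T3 ∪ T4 = {N1, N2, N3, N4, N5, N6, N7, N8, N9, N10, N11} — every host is covered.
No 3 of the 5 rules cover everything (all 10 combinations miss at least one host), so 4 is optimal.

4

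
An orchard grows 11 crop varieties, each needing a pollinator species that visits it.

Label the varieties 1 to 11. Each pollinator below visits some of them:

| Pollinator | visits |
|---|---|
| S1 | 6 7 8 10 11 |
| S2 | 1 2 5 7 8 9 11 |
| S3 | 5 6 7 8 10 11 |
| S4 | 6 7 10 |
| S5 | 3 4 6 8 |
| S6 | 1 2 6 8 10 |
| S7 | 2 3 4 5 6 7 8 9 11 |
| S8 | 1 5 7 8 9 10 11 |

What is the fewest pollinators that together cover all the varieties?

S7 and S8 together: S7 ∪ S8 = {1, 2, 3, 4, 5, 6, 7, 8, 9, 10, 11} — every variety is covered.
No single pollinator has all 11 varieties (the largest, S7, has 9), so 2 is optimal.

2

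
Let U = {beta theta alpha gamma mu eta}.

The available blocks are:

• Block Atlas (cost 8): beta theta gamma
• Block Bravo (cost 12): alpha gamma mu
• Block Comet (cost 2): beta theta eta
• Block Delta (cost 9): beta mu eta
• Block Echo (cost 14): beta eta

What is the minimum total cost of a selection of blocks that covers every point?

Bravo, Comet together cover every point (Bravo ∪ Comet = {beta, theta, alpha, gamma, mu, eta}); total cost 12 + 2 = 14.
No covering selection has total cost below 14.

14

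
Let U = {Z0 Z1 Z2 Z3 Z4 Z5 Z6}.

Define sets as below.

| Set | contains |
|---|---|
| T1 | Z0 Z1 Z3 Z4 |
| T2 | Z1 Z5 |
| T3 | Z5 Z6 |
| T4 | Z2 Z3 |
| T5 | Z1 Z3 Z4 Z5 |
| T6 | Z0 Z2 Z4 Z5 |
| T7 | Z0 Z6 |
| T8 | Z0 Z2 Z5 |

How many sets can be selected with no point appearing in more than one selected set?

T2, T4, T7 are pairwise disjoint (T2={Z1,Z5}; T4={Z2,Z3}; T7={Z0,Z6}).
Every remaining set overlaps one of these, and no 4 of the listed sets are pairwise disjoint, so 3 is the maximum.

3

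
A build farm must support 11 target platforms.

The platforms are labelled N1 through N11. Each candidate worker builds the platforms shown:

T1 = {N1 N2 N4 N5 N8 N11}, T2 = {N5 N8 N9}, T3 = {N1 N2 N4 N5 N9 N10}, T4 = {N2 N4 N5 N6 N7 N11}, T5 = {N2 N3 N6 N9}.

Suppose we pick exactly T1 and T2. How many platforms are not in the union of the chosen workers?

4

Union of T1, T2 = {N1, N2, N4, N5, N8, N9, N11}.
Not covered: N3, N6, N7, N10 — 4 platforms.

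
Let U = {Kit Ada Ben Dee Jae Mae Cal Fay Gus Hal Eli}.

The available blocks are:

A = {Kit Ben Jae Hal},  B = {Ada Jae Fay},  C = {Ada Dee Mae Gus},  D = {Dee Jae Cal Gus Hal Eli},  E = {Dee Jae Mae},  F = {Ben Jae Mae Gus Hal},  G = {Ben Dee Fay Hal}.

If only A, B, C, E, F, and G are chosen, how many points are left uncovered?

2

Union of A, B, C, E, F, G = {Kit, Ada, Ben, Dee, Jae, Mae, Fay, Gus, Hal}.
Not covered: Cal, Eli — 2 points.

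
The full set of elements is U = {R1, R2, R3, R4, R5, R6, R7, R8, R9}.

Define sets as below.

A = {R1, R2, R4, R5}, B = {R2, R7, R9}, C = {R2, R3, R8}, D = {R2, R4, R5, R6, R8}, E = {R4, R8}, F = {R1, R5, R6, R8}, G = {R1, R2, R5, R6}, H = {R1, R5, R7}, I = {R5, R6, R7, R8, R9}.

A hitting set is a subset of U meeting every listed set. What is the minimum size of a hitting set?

3

The 3 elements {R2, R7, R8} hit every set.
No choice of 2 elements meets every set, so 3 is the minimum.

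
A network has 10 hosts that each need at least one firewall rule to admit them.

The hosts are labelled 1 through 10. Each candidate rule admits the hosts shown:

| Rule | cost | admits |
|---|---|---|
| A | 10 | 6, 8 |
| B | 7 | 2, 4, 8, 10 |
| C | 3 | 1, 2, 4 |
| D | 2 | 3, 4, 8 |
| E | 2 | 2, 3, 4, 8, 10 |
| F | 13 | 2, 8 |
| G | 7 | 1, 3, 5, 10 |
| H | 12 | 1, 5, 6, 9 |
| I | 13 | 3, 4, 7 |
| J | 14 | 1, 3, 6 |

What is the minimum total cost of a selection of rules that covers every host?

27

E, H, I together cover every host (E ∪ H ∪ I = {1, 2, 3, 4, 5, 6, 7, 8, 9, 10}); total cost 2 + 12 + 13 = 27.
The greedy pick E, C, H, I costs 30; no covering selection beats 27.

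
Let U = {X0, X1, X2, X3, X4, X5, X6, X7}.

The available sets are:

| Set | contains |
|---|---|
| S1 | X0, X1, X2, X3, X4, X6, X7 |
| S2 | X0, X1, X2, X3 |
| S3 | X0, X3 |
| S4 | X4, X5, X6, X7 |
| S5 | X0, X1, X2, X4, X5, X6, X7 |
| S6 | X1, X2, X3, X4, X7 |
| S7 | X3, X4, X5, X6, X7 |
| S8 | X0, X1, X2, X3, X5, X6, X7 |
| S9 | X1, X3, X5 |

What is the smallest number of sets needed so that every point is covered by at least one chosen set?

S1 and S5 cover everything between them: the union {X0, X1, X2, X3, X4, X5, X6, X7} is all of U.
No single set has all 8 points (the largest, S1, has 7), so 2 is optimal.

2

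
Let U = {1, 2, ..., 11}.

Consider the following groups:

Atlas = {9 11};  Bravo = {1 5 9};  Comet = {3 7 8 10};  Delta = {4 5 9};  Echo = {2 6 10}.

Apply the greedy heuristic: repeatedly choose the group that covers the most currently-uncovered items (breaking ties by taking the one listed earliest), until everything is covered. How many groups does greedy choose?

5

Greedy: pick Comet (covers 4 new) → pick Bravo (covers 3 new) → pick Echo (covers 2 new) → pick Atlas (covers 1 new) → pick Delta (covers 1 new). Total picks: 5.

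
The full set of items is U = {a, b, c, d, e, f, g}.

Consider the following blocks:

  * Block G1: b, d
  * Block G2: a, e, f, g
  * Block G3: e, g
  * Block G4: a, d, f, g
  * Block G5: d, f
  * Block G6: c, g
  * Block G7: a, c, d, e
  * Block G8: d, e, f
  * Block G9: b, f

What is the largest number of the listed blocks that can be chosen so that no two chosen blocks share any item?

2

G1, G2 are pairwise disjoint (G1={b,d}; G2={a,e,f,g}).
Every remaining block overlaps one of these, and no 3 of the listed blocks are pairwise disjoint, so 2 is the maximum.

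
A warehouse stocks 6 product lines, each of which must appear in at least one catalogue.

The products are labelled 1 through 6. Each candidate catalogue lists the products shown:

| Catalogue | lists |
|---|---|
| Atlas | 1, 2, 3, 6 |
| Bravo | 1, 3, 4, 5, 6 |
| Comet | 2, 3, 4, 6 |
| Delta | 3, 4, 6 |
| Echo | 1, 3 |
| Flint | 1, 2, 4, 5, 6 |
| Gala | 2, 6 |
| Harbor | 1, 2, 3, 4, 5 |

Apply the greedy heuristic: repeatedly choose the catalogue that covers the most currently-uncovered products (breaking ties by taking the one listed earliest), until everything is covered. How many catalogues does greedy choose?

Greedy: pick Bravo (covers 5 new) → pick Atlas (covers 1 new). Total picks: 2.

2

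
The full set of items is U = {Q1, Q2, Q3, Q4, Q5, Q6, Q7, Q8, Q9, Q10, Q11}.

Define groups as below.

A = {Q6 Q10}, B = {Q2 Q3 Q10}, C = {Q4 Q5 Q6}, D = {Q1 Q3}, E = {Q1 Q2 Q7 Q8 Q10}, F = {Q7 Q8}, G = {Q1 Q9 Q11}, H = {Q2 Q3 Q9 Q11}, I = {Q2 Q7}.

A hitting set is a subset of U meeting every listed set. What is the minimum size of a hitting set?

4

The 4 items {Q1, Q2, Q6, Q8} hit every group.
The groups B, C, F, G are pairwise disjoint, so any hitting set needs a separate item for each — at least 4. Hence 4 is optimal.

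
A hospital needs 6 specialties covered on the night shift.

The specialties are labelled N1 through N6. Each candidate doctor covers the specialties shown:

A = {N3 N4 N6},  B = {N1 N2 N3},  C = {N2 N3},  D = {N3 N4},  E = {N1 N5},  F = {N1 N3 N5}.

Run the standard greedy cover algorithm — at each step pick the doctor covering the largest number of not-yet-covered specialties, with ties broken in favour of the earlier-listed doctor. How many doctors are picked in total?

3

Greedy: pick A (covers 3 new) → pick B (covers 2 new) → pick E (covers 1 new). Total picks: 3.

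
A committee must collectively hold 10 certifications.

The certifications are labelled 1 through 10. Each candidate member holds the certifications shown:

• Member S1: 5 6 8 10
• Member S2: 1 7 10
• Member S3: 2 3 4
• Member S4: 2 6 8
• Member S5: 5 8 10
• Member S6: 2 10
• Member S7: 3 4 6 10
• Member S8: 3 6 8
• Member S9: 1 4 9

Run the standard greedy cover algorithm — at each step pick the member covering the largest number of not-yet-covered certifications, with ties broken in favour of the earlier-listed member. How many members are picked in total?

Greedy: pick S1 (covers 4 new) → pick S3 (covers 3 new) → pick S2 (covers 2 new) → pick S9 (covers 1 new). Total picks: 4.

4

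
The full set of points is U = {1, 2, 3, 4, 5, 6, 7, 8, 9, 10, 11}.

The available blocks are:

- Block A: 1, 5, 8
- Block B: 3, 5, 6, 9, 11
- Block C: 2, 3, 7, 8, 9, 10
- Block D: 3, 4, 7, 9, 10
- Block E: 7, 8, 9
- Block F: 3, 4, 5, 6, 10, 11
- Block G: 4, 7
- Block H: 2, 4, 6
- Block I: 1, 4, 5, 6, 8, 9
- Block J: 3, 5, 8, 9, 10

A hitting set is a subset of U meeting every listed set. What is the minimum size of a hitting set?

Take T = {6, 7, 8}. Each listed block contains at least one of these, so T is a hitting set of size 3.
No choice of 2 points meets every block, so 3 is the minimum.

3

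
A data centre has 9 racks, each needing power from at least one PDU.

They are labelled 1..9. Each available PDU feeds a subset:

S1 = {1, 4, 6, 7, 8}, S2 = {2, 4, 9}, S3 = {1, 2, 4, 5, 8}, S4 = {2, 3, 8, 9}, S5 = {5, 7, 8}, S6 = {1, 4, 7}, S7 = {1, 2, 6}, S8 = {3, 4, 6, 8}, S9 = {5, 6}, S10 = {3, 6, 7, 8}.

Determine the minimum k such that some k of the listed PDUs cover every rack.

Take {S4, S6, S9}. Their union is {1, 2, 3, 4, 5, 6, 7, 8, 9}, which is all 9 racks.
No 2 of the 10 PDUs cover everything (all 45 combinations miss at least one rack), so 3 is optimal.

3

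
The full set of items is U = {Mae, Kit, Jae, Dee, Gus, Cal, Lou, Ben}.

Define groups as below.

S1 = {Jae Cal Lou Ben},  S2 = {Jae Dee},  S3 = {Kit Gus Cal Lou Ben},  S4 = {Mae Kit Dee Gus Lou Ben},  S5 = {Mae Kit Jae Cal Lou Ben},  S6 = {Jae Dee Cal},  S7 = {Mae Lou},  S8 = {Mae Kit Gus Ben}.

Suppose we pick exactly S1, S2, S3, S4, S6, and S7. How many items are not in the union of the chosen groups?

0

Union of S1, S2, S3, S4, S6, S7 = {Mae, Kit, Jae, Dee, Gus, Cal, Lou, Ben} — that's every item, so 0 are uncovered.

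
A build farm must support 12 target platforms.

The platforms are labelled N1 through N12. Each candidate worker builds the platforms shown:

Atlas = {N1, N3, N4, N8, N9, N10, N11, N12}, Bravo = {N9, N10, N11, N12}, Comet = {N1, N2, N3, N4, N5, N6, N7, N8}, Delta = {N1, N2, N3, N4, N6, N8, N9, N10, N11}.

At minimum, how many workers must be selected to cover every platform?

2

Take {Atlas, Comet}. Their union is {N1, N2, N3, N4, N5, N6, N7, N8, N9, N10, N11, N12}, which is all 12 platforms.
No single worker has all 12 platforms (the largest, Delta, has 9), so 2 is optimal.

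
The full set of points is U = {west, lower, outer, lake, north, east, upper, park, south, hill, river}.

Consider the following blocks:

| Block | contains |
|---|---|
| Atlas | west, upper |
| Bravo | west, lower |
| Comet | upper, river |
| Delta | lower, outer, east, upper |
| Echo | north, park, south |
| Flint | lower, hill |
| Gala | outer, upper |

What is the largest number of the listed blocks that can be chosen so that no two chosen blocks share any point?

Bravo, Comet, Echo are pairwise disjoint (Bravo={west,lower}; Comet={upper,river}; Echo={north,park,south}).
Every remaining block overlaps one of these, and no 4 of the listed blocks are pairwise disjoint, so 3 is the maximum.

3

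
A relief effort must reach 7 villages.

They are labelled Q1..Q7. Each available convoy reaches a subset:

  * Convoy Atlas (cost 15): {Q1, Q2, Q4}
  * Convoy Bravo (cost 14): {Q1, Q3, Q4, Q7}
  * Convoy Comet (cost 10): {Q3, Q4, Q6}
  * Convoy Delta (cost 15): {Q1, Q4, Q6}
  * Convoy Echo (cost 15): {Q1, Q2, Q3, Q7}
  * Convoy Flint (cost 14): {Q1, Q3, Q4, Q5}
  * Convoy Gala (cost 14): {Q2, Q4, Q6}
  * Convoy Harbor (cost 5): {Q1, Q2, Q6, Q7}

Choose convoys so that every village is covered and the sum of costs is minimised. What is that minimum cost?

Flint, Harbor together cover every village (Flint ∪ Harbor = {Q1, Q2, Q3, Q4, Q5, Q6, Q7}); total cost 14 + 5 = 19.
No covering selection has total cost below 19.

19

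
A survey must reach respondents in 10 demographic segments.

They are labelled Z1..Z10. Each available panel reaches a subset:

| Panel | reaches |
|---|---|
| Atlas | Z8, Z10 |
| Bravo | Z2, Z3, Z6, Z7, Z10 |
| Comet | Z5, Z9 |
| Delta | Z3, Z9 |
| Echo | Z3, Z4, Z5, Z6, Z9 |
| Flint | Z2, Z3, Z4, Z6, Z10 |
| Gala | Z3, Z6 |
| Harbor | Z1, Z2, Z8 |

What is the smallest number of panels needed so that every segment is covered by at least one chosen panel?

Bravo and Echo and Harbor together: Bravo ∪ Echo ∪ Harbor = {Z1, Z2, Z3, Z4, Z5, Z6, Z7, Z8, Z9, Z10} — every segment is covered.
Only Harbor contains Z1, so Harbor is forced; the remaining 7 segments need at least 2 more panels (each remaining panel adds at most 5) — so at least 3 panels are needed, and 3 is optimal.

3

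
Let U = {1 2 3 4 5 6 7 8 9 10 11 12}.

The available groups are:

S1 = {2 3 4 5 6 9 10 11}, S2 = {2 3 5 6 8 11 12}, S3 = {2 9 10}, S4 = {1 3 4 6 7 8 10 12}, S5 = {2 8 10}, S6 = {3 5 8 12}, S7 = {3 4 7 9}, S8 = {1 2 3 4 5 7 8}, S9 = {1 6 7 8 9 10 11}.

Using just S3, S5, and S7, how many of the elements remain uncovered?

5

Union of S3, S5, S7 = {2, 3, 4, 7, 8, 9, 10}.
Not covered: 1, 5, 6, 11, 12 — 5 elements.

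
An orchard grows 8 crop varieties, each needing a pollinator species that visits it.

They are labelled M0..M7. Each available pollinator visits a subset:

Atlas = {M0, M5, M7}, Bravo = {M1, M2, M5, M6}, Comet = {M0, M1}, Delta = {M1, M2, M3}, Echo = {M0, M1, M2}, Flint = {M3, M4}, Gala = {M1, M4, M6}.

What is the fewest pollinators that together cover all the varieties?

3

Atlas and Delta and Gala together: Atlas ∪ Delta ∪ Gala = {M0, M1, M2, M3, M4, M5, M6, M7} — every variety is covered.
Only Atlas contains M7, so Atlas is forced; the remaining 5 varieties need at least 2 more pollinators (each remaining pollinator adds at most 3) — so at least 3 pollinators are needed, and 3 is optimal.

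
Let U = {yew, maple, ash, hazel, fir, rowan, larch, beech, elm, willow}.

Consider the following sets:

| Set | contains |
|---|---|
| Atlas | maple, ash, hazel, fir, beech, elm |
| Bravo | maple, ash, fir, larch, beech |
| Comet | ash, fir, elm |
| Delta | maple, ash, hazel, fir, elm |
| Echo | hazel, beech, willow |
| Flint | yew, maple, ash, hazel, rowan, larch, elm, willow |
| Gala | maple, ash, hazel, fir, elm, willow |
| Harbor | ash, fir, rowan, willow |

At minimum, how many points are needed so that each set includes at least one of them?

2

Take H = {fir, willow}. Each listed set contains at least one of these, so H is a hitting set of size 2.
The sets Comet, Echo are pairwise disjoint, so any hitting set needs a separate point for each — at least 2. Hence 2 is optimal.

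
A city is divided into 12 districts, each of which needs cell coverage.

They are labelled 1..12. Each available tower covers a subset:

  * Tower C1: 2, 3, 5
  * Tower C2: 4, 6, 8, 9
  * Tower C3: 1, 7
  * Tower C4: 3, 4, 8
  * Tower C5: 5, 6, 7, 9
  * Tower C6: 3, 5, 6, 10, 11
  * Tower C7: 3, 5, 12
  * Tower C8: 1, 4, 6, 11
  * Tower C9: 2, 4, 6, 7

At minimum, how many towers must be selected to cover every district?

C2 and C6 and C7 and C8 and C9 together: C2 ∪ C6 ∪ C7 ∪ C8 ∪ C9 = {1, 2, 3, 4, 5, 6, 7, 8, 9, 10, 11, 12} — every district is covered.
No 4 of the 9 towers cover everything (all 126 combinations miss at least one district), so 5 is optimal.

5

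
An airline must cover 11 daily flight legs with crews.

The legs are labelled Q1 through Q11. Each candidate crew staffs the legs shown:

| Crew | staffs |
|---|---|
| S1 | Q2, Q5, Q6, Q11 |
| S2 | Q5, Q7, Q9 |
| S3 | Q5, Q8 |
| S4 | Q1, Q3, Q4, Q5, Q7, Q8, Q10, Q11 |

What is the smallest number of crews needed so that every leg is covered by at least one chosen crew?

Take {S1, S2, S4}. Their union is {Q1, Q2, Q3, Q4, Q5, Q6, Q7, Q8, Q9, Q10, Q11}, which is all 11 legs.
Only S4 contains Q1, so S4 is forced; the remaining 3 legs need at least 2 more crews (each remaining crew adds at most 2) — so at least 3 crews are needed, and 3 is optimal.

3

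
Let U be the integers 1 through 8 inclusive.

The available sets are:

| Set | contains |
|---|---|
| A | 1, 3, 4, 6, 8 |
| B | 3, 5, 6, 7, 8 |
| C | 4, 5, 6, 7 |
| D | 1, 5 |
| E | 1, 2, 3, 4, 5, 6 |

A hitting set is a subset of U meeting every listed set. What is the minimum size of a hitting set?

H = {5, 8} meets every set (each contains at least one member of H), and |H| = 2.
No single element lies in every set, so at least 2 are needed and 2 is optimal.

2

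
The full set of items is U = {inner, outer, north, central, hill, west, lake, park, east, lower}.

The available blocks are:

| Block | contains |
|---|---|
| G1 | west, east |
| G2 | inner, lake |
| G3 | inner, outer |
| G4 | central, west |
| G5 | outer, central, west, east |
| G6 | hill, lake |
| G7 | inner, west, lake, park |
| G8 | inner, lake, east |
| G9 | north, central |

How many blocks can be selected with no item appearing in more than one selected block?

4

G1, G3, G6, G9 are pairwise disjoint (G1={west,east}; G3={inner,outer}; G6={hill,lake}; G9={north,central}).
Every remaining block overlaps one of these, and no 5 of the listed blocks are pairwise disjoint, so 4 is the maximum.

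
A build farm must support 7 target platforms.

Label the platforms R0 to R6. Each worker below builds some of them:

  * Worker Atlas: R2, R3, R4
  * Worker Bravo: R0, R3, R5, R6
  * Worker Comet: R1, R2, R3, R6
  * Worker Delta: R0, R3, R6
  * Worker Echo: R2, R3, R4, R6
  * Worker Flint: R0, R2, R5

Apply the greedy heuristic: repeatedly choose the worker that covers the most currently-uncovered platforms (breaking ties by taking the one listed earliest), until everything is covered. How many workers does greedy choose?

3

Greedy: pick Bravo (covers 4 new) → pick Atlas (covers 2 new) → pick Comet (covers 1 new). Total picks: 3.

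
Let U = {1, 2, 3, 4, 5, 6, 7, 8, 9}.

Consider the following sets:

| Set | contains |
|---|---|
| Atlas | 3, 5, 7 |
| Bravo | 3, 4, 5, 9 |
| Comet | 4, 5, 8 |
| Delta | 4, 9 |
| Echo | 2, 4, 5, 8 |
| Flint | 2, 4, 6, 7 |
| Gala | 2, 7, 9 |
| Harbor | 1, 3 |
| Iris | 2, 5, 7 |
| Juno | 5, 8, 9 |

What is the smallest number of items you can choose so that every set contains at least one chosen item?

The 4 items {3, 4, 7, 8} hit every set.
No choice of 3 items meets every set, so 4 is the minimum.

4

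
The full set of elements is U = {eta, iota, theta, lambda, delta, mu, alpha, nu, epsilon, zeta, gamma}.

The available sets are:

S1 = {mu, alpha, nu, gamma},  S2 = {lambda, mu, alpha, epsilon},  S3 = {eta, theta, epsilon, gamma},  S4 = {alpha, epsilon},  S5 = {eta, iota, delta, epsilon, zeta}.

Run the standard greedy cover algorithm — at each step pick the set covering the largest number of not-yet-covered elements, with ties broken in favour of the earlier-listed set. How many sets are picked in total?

4

Greedy: pick S5 (covers 5 new) → pick S1 (covers 4 new) → pick S2 (covers 1 new) → pick S3 (covers 1 new). Total picks: 4.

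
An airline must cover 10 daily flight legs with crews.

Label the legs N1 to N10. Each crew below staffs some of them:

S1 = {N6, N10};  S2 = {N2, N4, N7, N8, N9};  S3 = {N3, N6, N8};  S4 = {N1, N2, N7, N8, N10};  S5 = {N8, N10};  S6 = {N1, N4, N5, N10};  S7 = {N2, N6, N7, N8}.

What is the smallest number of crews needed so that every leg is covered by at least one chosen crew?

S2 and S3 and S6 together: S2 ∪ S3 ∪ S6 = {N1, N2, N3, N4, N5, N6, N7, N8, N9, N10} — every leg is covered.
Only S3 contains N3, so S3 is forced; the remaining 7 legs need at least 2 more crews (each remaining crew adds at most 4) — so at least 3 crews are needed, and 3 is optimal.

3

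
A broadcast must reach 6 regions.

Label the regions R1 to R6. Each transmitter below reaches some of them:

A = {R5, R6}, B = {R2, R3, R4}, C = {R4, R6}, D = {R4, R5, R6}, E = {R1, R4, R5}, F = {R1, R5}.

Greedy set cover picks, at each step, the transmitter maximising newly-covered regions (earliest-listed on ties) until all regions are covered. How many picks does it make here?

Greedy: pick B (covers 3 new) → pick A (covers 2 new) → pick E (covers 1 new). Total picks: 3.

3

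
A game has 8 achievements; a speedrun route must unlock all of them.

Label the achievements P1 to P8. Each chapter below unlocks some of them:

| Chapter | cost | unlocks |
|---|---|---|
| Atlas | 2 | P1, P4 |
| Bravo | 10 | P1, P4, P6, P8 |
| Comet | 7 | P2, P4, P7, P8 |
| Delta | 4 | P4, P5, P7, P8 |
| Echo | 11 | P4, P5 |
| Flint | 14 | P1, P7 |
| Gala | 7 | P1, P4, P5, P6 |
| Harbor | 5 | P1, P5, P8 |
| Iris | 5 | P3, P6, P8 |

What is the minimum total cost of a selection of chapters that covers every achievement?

17

Comet, Harbor, Iris together cover every achievement (Comet ∪ Harbor ∪ Iris = {P1, P2, P3, P4, P5, P6, P7, P8}); total cost 7 + 5 + 5 = 17.
The greedy pick Atlas, Delta, Iris, Comet costs 18; no covering selection beats 17.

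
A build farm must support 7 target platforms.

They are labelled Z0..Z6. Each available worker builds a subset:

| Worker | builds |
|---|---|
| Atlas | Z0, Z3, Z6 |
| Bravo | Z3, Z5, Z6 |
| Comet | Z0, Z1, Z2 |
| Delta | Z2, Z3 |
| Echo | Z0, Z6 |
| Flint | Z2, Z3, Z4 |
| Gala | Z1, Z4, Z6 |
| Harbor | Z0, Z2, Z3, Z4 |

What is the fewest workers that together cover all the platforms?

Take {Bravo, Comet, Flint}. Their union is {Z0, Z1, Z2, Z3, Z4, Z5, Z6}, which is all 7 platforms.
Only Bravo contains Z5, so Bravo is forced; the remaining 4 platforms need at least 2 more workers (each remaining worker adds at most 3) — so at least 3 workers are needed, and 3 is optimal.

3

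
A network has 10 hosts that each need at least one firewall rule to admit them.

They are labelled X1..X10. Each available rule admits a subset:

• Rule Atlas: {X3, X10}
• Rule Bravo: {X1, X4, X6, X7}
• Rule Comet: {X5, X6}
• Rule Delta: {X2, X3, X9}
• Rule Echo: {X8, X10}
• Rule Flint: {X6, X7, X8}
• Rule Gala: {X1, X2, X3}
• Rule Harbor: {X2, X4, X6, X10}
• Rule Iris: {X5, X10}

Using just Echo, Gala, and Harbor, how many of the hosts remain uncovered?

3

Union of Echo, Gala, Harbor = {X1, X2, X3, X4, X6, X8, X10}.
Not covered: X5, X7, X9 — 3 hosts.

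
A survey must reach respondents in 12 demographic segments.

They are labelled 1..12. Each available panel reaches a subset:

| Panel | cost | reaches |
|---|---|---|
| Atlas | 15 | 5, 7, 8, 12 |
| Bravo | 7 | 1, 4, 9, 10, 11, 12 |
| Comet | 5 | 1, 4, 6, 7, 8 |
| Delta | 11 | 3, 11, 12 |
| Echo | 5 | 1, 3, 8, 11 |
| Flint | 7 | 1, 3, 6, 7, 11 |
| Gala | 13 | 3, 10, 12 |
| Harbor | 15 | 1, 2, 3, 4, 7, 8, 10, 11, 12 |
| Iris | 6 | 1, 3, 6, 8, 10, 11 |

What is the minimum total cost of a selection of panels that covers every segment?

42

Atlas, Bravo, Comet, Harbor together cover every segment (Atlas ∪ Bravo ∪ Comet ∪ Harbor = {1, 2, 3, 4, 5, 6, 7, 8, 9, 10, 11, 12}); total cost 15 + 7 + 5 + 15 = 42.
The greedy pick Comet, Bravo, Echo, Atlas, Harbor costs 47; no covering selection beats 42.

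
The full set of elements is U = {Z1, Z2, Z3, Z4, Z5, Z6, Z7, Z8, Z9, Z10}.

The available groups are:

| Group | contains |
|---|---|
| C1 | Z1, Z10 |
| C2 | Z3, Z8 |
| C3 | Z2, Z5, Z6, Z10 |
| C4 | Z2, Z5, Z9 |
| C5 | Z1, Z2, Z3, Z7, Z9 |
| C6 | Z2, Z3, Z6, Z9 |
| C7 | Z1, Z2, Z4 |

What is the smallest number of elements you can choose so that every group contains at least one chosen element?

3

Take H = {Z2, Z8, Z10}. Each listed group contains at least one of these, so H is a hitting set of size 3.
The groups C1, C2, C4 are pairwise disjoint, so any hitting set needs a separate element for each — at least 3. Hence 3 is optimal.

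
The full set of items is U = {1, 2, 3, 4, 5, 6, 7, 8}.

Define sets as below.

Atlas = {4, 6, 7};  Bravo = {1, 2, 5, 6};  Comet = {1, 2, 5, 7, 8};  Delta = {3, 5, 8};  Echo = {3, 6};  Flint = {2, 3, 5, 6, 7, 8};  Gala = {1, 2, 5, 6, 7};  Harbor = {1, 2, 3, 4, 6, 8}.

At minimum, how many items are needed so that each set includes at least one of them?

2

H = {5, 6} meets every set (each contains at least one member of H), and |H| = 2.
The sets Comet, Echo are pairwise disjoint, so any hitting set needs a separate item for each — at least 2. Hence 2 is optimal.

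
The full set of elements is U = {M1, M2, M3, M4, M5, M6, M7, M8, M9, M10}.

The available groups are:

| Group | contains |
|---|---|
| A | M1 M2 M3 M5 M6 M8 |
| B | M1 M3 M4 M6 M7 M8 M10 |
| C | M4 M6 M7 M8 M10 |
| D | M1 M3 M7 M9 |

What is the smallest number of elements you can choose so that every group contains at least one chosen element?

2

H = {M1, M4} meets every group (each contains at least one member of H), and |H| = 2.
No single element lies in every group, so at least 2 are needed and 2 is optimal.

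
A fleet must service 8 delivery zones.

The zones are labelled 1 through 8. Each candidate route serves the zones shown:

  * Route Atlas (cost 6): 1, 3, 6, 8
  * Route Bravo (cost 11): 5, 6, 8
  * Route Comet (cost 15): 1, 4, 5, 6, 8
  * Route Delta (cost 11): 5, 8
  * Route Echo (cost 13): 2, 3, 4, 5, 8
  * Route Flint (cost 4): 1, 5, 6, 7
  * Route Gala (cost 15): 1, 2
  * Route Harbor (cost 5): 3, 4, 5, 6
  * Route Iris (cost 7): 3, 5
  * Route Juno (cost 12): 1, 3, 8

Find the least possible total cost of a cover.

Echo, Flint together cover every zone (Echo ∪ Flint = {1, 2, 3, 4, 5, 6, 7, 8}); total cost 13 + 4 = 17.
The greedy pick Flint, Harbor, Atlas, Echo costs 28; no covering selection beats 17.

17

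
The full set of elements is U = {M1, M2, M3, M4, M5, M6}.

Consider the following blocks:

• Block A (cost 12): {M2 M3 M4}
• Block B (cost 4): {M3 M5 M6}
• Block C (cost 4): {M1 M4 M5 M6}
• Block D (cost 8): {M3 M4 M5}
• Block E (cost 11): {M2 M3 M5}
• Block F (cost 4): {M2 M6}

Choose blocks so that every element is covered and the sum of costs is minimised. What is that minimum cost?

12

B, C, F together cover every element (B ∪ C ∪ F = {M1, M2, M3, M4, M5, M6}); total cost 4 + 4 + 4 = 12.
No covering selection has total cost below 12.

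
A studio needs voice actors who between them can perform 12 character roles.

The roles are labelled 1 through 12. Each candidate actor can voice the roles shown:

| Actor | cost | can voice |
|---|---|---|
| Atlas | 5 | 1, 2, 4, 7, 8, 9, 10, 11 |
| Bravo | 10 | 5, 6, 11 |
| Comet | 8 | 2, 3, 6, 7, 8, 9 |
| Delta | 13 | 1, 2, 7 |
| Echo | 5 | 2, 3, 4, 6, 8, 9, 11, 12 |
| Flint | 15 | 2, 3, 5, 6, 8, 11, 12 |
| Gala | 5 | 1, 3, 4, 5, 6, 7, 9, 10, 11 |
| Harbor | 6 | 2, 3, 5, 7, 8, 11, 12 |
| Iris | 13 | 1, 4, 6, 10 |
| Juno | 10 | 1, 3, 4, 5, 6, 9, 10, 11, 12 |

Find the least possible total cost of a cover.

Echo, Gala together cover every role (Echo ∪ Gala = {1, 2, 3, 4, 5, 6, 7, 8, 9, 10, 11, 12}); total cost 5 + 5 = 10.
No covering selection has total cost below 10.

10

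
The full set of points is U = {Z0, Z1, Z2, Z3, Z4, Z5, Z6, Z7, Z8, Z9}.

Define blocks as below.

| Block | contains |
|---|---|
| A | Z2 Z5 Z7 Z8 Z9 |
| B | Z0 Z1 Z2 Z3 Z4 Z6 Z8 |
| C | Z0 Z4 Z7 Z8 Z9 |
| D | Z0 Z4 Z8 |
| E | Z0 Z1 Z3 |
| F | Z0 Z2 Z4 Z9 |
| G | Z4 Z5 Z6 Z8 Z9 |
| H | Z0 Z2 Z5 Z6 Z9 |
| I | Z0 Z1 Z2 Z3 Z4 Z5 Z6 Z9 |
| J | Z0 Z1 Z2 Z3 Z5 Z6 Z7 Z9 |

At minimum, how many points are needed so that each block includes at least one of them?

Take T = {Z0, Z8}. Each listed block contains at least one of these, so T is a hitting set of size 2.
The blocks A, E are pairwise disjoint, so any hitting set needs a separate point for each — at least 2. Hence 2 is optimal.

2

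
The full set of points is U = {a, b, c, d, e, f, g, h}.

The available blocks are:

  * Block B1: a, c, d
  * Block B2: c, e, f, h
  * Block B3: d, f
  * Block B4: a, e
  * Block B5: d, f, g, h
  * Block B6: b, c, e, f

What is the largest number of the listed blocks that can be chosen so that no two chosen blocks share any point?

2

B4, B5 are pairwise disjoint (B4={a,e}; B5={d,f,g,h}).
Every remaining block overlaps one of these, and no 3 of the listed blocks are pairwise disjoint, so 2 is the maximum.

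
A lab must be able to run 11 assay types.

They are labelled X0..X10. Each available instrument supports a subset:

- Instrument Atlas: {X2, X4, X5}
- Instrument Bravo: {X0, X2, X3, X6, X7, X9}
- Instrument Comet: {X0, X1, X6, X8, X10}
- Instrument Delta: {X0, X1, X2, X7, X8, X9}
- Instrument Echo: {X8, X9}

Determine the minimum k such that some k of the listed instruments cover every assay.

Take {Atlas, Bravo, Comet}. Their union is {X0, X1, X2, X3, X4, X5, X6, X7, X8, X9, X10}, which is all 11 assays.
Only Bravo contains X3, so Bravo is forced; the remaining 5 assays need at least 2 more instruments (each remaining instrument adds at most 3) — so at least 3 instruments are needed, and 3 is optimal.

3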